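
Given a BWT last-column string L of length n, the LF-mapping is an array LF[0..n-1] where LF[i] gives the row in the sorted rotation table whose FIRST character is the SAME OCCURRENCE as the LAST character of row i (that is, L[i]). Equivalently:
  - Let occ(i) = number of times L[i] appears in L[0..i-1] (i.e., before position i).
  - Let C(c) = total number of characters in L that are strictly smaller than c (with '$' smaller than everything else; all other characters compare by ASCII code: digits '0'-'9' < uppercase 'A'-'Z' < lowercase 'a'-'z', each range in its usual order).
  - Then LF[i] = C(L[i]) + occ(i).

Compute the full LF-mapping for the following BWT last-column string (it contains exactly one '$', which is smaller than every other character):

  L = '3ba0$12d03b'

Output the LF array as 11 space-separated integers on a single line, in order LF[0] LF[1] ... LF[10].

Char counts: '$':1, '0':2, '1':1, '2':1, '3':2, 'a':1, 'b':2, 'd':1
C (first-col start): C('$')=0, C('0')=1, C('1')=3, C('2')=4, C('3')=5, C('a')=7, C('b')=8, C('d')=10
L[0]='3': occ=0, LF[0]=C('3')+0=5+0=5
L[1]='b': occ=0, LF[1]=C('b')+0=8+0=8
L[2]='a': occ=0, LF[2]=C('a')+0=7+0=7
L[3]='0': occ=0, LF[3]=C('0')+0=1+0=1
L[4]='$': occ=0, LF[4]=C('$')+0=0+0=0
L[5]='1': occ=0, LF[5]=C('1')+0=3+0=3
L[6]='2': occ=0, LF[6]=C('2')+0=4+0=4
L[7]='d': occ=0, LF[7]=C('d')+0=10+0=10
L[8]='0': occ=1, LF[8]=C('0')+1=1+1=2
L[9]='3': occ=1, LF[9]=C('3')+1=5+1=6
L[10]='b': occ=1, LF[10]=C('b')+1=8+1=9

Answer: 5 8 7 1 0 3 4 10 2 6 9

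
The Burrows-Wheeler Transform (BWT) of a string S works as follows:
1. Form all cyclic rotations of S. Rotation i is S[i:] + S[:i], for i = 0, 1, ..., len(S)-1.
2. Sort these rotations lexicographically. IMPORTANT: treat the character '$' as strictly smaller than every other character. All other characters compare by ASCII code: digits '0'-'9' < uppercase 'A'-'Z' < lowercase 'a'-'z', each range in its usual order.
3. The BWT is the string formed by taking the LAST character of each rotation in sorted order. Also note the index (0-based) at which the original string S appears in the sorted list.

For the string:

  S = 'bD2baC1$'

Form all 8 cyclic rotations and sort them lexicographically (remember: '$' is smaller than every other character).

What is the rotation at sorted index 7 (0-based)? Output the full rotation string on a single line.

All 8 rotations (rotation i = S[i:]+S[:i]):
  rot[0] = bD2baC1$
  rot[1] = D2baC1$b
  rot[2] = 2baC1$bD
  rot[3] = baC1$bD2
  rot[4] = aC1$bD2b
  rot[5] = C1$bD2ba
  rot[6] = 1$bD2baC
  rot[7] = $bD2baC1
Sorted (with $ < everything):
  sorted[0] = $bD2baC1
  sorted[1] = 1$bD2baC
  sorted[2] = 2baC1$bD
  sorted[3] = C1$bD2ba
  sorted[4] = D2baC1$b
  sorted[5] = aC1$bD2b
  sorted[6] = bD2baC1$
  sorted[7] = baC1$bD2
sorted[7] = baC1$bD2

Answer: baC1$bD2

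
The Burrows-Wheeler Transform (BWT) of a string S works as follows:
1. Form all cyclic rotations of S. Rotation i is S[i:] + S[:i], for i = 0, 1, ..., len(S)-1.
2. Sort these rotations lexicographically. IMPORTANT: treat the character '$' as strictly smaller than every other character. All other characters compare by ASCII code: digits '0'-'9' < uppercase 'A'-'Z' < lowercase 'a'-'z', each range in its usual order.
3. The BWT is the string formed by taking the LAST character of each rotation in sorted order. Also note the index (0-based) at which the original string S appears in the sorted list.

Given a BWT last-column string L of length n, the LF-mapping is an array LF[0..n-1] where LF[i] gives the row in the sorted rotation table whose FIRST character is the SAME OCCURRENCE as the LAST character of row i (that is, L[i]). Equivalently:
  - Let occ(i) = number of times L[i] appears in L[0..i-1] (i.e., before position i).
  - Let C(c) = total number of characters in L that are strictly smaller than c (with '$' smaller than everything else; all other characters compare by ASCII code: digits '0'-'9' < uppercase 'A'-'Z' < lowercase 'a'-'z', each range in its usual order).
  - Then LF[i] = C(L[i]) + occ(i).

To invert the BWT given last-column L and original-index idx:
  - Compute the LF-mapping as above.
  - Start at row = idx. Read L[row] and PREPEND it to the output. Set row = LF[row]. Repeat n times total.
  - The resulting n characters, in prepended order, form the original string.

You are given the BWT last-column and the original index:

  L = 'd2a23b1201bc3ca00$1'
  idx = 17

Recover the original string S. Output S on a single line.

LF mapping: 18 7 12 8 10 14 4 9 1 5 15 16 11 17 13 2 3 0 6
Walk LF starting at row 17, prepending L[row]:
  step 1: row=17, L[17]='$', prepend. Next row=LF[17]=0
  step 2: row=0, L[0]='d', prepend. Next row=LF[0]=18
  step 3: row=18, L[18]='1', prepend. Next row=LF[18]=6
  step 4: row=6, L[6]='1', prepend. Next row=LF[6]=4
  step 5: row=4, L[4]='3', prepend. Next row=LF[4]=10
  step 6: row=10, L[10]='b', prepend. Next row=LF[10]=15
  step 7: row=15, L[15]='0', prepend. Next row=LF[15]=2
  step 8: row=2, L[2]='a', prepend. Next row=LF[2]=12
  step 9: row=12, L[12]='3', prepend. Next row=LF[12]=11
  step 10: row=11, L[11]='c', prepend. Next row=LF[11]=16
  step 11: row=16, L[16]='0', prepend. Next row=LF[16]=3
  step 12: row=3, L[3]='2', prepend. Next row=LF[3]=8
  step 13: row=8, L[8]='0', prepend. Next row=LF[8]=1
  step 14: row=1, L[1]='2', prepend. Next row=LF[1]=7
  step 15: row=7, L[7]='2', prepend. Next row=LF[7]=9
  step 16: row=9, L[9]='1', prepend. Next row=LF[9]=5
  step 17: row=5, L[5]='b', prepend. Next row=LF[5]=14
  step 18: row=14, L[14]='a', prepend. Next row=LF[14]=13
  step 19: row=13, L[13]='c', prepend. Next row=LF[13]=17
Reversed output: cab122020c3a0b311d$

Answer: cab122020c3a0b311d$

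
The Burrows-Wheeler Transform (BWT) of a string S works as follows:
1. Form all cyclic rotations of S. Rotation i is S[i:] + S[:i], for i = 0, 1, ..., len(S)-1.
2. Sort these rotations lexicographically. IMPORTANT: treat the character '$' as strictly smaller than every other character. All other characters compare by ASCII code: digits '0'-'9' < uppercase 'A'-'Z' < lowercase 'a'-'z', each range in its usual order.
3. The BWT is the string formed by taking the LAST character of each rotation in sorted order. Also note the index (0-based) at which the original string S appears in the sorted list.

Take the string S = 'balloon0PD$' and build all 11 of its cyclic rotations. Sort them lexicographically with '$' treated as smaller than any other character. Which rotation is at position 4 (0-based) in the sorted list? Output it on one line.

Answer: alloon0PD$b

Derivation:
All 11 rotations (rotation i = S[i:]+S[:i]):
  rot[0] = balloon0PD$
  rot[1] = alloon0PD$b
  rot[2] = lloon0PD$ba
  rot[3] = loon0PD$bal
  rot[4] = oon0PD$ball
  rot[5] = on0PD$ballo
  rot[6] = n0PD$balloo
  rot[7] = 0PD$balloon
  rot[8] = PD$balloon0
  rot[9] = D$balloon0P
  rot[10] = $balloon0PD
Sorted (with $ < everything):
  sorted[0] = $balloon0PD
  sorted[1] = 0PD$balloon
  sorted[2] = D$balloon0P
  sorted[3] = PD$balloon0
  sorted[4] = alloon0PD$b
  sorted[5] = balloon0PD$
  sorted[6] = lloon0PD$ba
  sorted[7] = loon0PD$bal
  sorted[8] = n0PD$balloo
  sorted[9] = on0PD$ballo
  sorted[10] = oon0PD$ball
sorted[4] = alloon0PD$b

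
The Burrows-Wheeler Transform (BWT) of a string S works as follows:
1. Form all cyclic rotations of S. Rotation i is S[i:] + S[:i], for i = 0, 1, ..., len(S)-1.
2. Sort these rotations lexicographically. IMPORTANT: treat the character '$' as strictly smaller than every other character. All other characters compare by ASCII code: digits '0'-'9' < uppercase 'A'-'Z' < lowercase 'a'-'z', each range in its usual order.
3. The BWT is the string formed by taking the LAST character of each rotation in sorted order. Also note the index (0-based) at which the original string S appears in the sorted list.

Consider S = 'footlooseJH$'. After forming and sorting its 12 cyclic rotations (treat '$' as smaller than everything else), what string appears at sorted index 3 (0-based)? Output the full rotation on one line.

All 12 rotations (rotation i = S[i:]+S[:i]):
  rot[0] = footlooseJH$
  rot[1] = ootlooseJH$f
  rot[2] = otlooseJH$fo
  rot[3] = tlooseJH$foo
  rot[4] = looseJH$foot
  rot[5] = ooseJH$footl
  rot[6] = oseJH$footlo
  rot[7] = seJH$footloo
  rot[8] = eJH$footloos
  rot[9] = JH$footloose
  rot[10] = H$footlooseJ
  rot[11] = $footlooseJH
Sorted (with $ < everything):
  sorted[0] = $footlooseJH
  sorted[1] = H$footlooseJ
  sorted[2] = JH$footloose
  sorted[3] = eJH$footloos
  sorted[4] = footlooseJH$
  sorted[5] = looseJH$foot
  sorted[6] = ooseJH$footl
  sorted[7] = ootlooseJH$f
  sorted[8] = oseJH$footlo
  sorted[9] = otlooseJH$fo
  sorted[10] = seJH$footloo
  sorted[11] = tlooseJH$foo
sorted[3] = eJH$footloos

Answer: eJH$footloos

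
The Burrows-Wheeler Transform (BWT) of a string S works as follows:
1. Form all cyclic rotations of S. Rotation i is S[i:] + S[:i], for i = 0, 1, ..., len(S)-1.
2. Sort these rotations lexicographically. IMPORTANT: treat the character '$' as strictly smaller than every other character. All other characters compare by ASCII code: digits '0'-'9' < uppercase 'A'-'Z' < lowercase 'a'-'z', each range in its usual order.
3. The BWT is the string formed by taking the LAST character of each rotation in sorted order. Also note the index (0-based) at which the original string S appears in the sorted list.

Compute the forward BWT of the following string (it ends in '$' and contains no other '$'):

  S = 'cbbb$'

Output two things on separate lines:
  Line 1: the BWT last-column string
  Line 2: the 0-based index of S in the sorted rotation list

All 5 rotations (rotation i = S[i:]+S[:i]):
  rot[0] = cbbb$
  rot[1] = bbb$c
  rot[2] = bb$cb
  rot[3] = b$cbb
  rot[4] = $cbbb
Sorted (with $ < everything):
  sorted[0] = $cbbb  (last char: 'b')
  sorted[1] = b$cbb  (last char: 'b')
  sorted[2] = bb$cb  (last char: 'b')
  sorted[3] = bbb$c  (last char: 'c')
  sorted[4] = cbbb$  (last char: '$')
Last column: bbbc$
Original string S is at sorted index 4

Answer: bbbc$
4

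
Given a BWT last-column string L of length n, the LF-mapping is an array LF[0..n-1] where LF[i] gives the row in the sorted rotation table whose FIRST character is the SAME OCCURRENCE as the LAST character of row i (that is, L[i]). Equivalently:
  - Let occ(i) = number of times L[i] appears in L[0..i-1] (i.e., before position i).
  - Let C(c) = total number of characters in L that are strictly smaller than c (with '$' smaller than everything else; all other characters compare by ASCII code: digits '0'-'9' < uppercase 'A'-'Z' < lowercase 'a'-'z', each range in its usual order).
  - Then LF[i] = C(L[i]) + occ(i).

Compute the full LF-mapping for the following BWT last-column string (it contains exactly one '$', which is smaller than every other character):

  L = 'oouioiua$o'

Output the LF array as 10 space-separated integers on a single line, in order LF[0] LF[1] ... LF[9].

Answer: 4 5 8 2 6 3 9 1 0 7

Derivation:
Char counts: '$':1, 'a':1, 'i':2, 'o':4, 'u':2
C (first-col start): C('$')=0, C('a')=1, C('i')=2, C('o')=4, C('u')=8
L[0]='o': occ=0, LF[0]=C('o')+0=4+0=4
L[1]='o': occ=1, LF[1]=C('o')+1=4+1=5
L[2]='u': occ=0, LF[2]=C('u')+0=8+0=8
L[3]='i': occ=0, LF[3]=C('i')+0=2+0=2
L[4]='o': occ=2, LF[4]=C('o')+2=4+2=6
L[5]='i': occ=1, LF[5]=C('i')+1=2+1=3
L[6]='u': occ=1, LF[6]=C('u')+1=8+1=9
L[7]='a': occ=0, LF[7]=C('a')+0=1+0=1
L[8]='$': occ=0, LF[8]=C('$')+0=0+0=0
L[9]='o': occ=3, LF[9]=C('o')+3=4+3=7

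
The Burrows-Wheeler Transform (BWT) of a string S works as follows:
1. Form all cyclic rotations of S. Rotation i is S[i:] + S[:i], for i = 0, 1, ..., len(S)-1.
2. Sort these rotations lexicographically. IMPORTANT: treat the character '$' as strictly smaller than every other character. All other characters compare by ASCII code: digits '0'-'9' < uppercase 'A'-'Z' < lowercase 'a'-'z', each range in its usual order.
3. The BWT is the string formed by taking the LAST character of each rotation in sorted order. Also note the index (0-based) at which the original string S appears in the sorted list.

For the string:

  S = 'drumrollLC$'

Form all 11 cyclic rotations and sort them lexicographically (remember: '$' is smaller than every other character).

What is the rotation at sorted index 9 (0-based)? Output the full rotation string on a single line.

Answer: rumrollLC$d

Derivation:
All 11 rotations (rotation i = S[i:]+S[:i]):
  rot[0] = drumrollLC$
  rot[1] = rumrollLC$d
  rot[2] = umrollLC$dr
  rot[3] = mrollLC$dru
  rot[4] = rollLC$drum
  rot[5] = ollLC$drumr
  rot[6] = llLC$drumro
  rot[7] = lLC$drumrol
  rot[8] = LC$drumroll
  rot[9] = C$drumrollL
  rot[10] = $drumrollLC
Sorted (with $ < everything):
  sorted[0] = $drumrollLC
  sorted[1] = C$drumrollL
  sorted[2] = LC$drumroll
  sorted[3] = drumrollLC$
  sorted[4] = lLC$drumrol
  sorted[5] = llLC$drumro
  sorted[6] = mrollLC$dru
  sorted[7] = ollLC$drumr
  sorted[8] = rollLC$drum
  sorted[9] = rumrollLC$d
  sorted[10] = umrollLC$dr
sorted[9] = rumrollLC$d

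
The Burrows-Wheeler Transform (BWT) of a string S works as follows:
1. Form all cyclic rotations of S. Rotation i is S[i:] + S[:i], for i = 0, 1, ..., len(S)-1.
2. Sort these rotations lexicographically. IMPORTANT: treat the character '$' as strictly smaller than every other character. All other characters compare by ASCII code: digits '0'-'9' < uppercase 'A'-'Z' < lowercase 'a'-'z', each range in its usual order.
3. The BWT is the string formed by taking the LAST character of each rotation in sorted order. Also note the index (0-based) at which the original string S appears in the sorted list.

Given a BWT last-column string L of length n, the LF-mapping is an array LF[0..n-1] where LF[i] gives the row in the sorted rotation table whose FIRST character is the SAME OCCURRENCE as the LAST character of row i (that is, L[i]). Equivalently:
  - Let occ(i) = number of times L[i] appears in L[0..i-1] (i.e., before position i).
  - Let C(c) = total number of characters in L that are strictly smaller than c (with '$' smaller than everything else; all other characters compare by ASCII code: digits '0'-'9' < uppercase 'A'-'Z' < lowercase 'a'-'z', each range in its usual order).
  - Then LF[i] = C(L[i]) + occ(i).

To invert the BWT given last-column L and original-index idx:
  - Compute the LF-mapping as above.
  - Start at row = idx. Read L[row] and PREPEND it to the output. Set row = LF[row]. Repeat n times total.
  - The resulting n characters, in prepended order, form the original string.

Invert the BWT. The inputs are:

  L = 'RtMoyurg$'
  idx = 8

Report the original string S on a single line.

Answer: yogurtMR$

Derivation:
LF mapping: 2 6 1 4 8 7 5 3 0
Walk LF starting at row 8, prepending L[row]:
  step 1: row=8, L[8]='$', prepend. Next row=LF[8]=0
  step 2: row=0, L[0]='R', prepend. Next row=LF[0]=2
  step 3: row=2, L[2]='M', prepend. Next row=LF[2]=1
  step 4: row=1, L[1]='t', prepend. Next row=LF[1]=6
  step 5: row=6, L[6]='r', prepend. Next row=LF[6]=5
  step 6: row=5, L[5]='u', prepend. Next row=LF[5]=7
  step 7: row=7, L[7]='g', prepend. Next row=LF[7]=3
  step 8: row=3, L[3]='o', prepend. Next row=LF[3]=4
  step 9: row=4, L[4]='y', prepend. Next row=LF[4]=8
Reversed output: yogurtMR$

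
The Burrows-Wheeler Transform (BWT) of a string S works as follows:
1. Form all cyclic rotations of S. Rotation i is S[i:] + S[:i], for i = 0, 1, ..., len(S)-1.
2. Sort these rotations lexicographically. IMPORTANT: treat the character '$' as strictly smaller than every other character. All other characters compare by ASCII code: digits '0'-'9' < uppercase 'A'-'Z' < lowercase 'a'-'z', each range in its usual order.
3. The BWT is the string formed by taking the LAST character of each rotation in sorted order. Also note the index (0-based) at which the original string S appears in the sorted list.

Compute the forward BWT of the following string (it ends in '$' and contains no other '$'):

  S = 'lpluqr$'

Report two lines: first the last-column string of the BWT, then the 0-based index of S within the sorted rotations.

Answer: r$pluql
1

Derivation:
All 7 rotations (rotation i = S[i:]+S[:i]):
  rot[0] = lpluqr$
  rot[1] = pluqr$l
  rot[2] = luqr$lp
  rot[3] = uqr$lpl
  rot[4] = qr$lplu
  rot[5] = r$lpluq
  rot[6] = $lpluqr
Sorted (with $ < everything):
  sorted[0] = $lpluqr  (last char: 'r')
  sorted[1] = lpluqr$  (last char: '$')
  sorted[2] = luqr$lp  (last char: 'p')
  sorted[3] = pluqr$l  (last char: 'l')
  sorted[4] = qr$lplu  (last char: 'u')
  sorted[5] = r$lpluq  (last char: 'q')
  sorted[6] = uqr$lpl  (last char: 'l')
Last column: r$pluql
Original string S is at sorted index 1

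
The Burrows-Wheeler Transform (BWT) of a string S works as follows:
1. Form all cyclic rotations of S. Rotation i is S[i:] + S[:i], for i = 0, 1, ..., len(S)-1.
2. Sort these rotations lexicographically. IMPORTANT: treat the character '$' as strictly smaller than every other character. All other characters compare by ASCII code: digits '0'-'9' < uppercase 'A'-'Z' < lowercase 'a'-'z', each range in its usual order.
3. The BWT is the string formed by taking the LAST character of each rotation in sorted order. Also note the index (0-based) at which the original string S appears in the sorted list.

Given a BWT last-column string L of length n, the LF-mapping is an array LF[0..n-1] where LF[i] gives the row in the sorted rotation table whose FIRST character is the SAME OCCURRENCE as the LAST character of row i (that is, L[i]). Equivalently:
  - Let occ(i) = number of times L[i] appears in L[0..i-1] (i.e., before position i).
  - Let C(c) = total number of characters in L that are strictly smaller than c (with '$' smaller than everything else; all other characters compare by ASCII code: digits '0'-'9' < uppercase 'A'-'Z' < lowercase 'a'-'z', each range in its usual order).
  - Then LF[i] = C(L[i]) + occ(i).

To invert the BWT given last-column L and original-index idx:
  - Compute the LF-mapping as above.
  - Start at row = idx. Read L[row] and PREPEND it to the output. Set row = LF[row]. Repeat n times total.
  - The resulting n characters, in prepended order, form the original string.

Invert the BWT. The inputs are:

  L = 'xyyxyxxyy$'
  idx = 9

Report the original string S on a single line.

LF mapping: 1 5 6 2 7 3 4 8 9 0
Walk LF starting at row 9, prepending L[row]:
  step 1: row=9, L[9]='$', prepend. Next row=LF[9]=0
  step 2: row=0, L[0]='x', prepend. Next row=LF[0]=1
  step 3: row=1, L[1]='y', prepend. Next row=LF[1]=5
  step 4: row=5, L[5]='x', prepend. Next row=LF[5]=3
  step 5: row=3, L[3]='x', prepend. Next row=LF[3]=2
  step 6: row=2, L[2]='y', prepend. Next row=LF[2]=6
  step 7: row=6, L[6]='x', prepend. Next row=LF[6]=4
  step 8: row=4, L[4]='y', prepend. Next row=LF[4]=7
  step 9: row=7, L[7]='y', prepend. Next row=LF[7]=8
  step 10: row=8, L[8]='y', prepend. Next row=LF[8]=9
Reversed output: yyyxyxxyx$

Answer: yyyxyxxyx$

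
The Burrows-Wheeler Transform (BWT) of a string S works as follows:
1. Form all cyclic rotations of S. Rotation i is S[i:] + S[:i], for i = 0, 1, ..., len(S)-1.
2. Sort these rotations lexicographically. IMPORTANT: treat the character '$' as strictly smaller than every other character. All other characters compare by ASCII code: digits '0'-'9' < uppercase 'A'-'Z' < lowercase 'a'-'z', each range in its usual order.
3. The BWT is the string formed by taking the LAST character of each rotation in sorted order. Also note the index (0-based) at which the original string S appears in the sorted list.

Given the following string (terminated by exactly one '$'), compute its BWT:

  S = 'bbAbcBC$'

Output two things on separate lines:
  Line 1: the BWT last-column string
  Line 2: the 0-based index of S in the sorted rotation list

Answer: CbcBb$Ab
5

Derivation:
All 8 rotations (rotation i = S[i:]+S[:i]):
  rot[0] = bbAbcBC$
  rot[1] = bAbcBC$b
  rot[2] = AbcBC$bb
  rot[3] = bcBC$bbA
  rot[4] = cBC$bbAb
  rot[5] = BC$bbAbc
  rot[6] = C$bbAbcB
  rot[7] = $bbAbcBC
Sorted (with $ < everything):
  sorted[0] = $bbAbcBC  (last char: 'C')
  sorted[1] = AbcBC$bb  (last char: 'b')
  sorted[2] = BC$bbAbc  (last char: 'c')
  sorted[3] = C$bbAbcB  (last char: 'B')
  sorted[4] = bAbcBC$b  (last char: 'b')
  sorted[5] = bbAbcBC$  (last char: '$')
  sorted[6] = bcBC$bbA  (last char: 'A')
  sorted[7] = cBC$bbAb  (last char: 'b')
Last column: CbcBb$Ab
Original string S is at sorted index 5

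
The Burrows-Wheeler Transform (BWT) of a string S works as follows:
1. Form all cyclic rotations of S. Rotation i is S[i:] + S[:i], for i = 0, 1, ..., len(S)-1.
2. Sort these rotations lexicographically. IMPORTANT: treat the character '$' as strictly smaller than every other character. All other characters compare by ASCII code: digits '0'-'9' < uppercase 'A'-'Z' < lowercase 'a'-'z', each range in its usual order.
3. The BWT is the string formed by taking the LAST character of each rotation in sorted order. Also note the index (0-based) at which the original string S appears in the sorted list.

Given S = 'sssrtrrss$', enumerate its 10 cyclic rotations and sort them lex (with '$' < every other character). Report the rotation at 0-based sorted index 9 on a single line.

Answer: trrss$sssr

Derivation:
All 10 rotations (rotation i = S[i:]+S[:i]):
  rot[0] = sssrtrrss$
  rot[1] = ssrtrrss$s
  rot[2] = srtrrss$ss
  rot[3] = rtrrss$sss
  rot[4] = trrss$sssr
  rot[5] = rrss$sssrt
  rot[6] = rss$sssrtr
  rot[7] = ss$sssrtrr
  rot[8] = s$sssrtrrs
  rot[9] = $sssrtrrss
Sorted (with $ < everything):
  sorted[0] = $sssrtrrss
  sorted[1] = rrss$sssrt
  sorted[2] = rss$sssrtr
  sorted[3] = rtrrss$sss
  sorted[4] = s$sssrtrrs
  sorted[5] = srtrrss$ss
  sorted[6] = ss$sssrtrr
  sorted[7] = ssrtrrss$s
  sorted[8] = sssrtrrss$
  sorted[9] = trrss$sssr
sorted[9] = trrss$sssr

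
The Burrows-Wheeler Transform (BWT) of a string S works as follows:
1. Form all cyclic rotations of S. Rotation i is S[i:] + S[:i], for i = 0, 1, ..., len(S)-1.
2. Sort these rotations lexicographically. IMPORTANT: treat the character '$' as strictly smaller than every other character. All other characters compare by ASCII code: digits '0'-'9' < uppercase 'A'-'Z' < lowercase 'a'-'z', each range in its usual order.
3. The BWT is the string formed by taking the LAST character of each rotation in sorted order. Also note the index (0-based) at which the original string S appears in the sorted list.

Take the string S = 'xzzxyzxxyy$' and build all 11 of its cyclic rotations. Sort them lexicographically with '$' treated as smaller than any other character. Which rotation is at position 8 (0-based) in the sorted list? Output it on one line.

Answer: zxxyy$xzzxy

Derivation:
All 11 rotations (rotation i = S[i:]+S[:i]):
  rot[0] = xzzxyzxxyy$
  rot[1] = zzxyzxxyy$x
  rot[2] = zxyzxxyy$xz
  rot[3] = xyzxxyy$xzz
  rot[4] = yzxxyy$xzzx
  rot[5] = zxxyy$xzzxy
  rot[6] = xxyy$xzzxyz
  rot[7] = xyy$xzzxyzx
  rot[8] = yy$xzzxyzxx
  rot[9] = y$xzzxyzxxy
  rot[10] = $xzzxyzxxyy
Sorted (with $ < everything):
  sorted[0] = $xzzxyzxxyy
  sorted[1] = xxyy$xzzxyz
  sorted[2] = xyy$xzzxyzx
  sorted[3] = xyzxxyy$xzz
  sorted[4] = xzzxyzxxyy$
  sorted[5] = y$xzzxyzxxy
  sorted[6] = yy$xzzxyzxx
  sorted[7] = yzxxyy$xzzx
  sorted[8] = zxxyy$xzzxy
  sorted[9] = zxyzxxyy$xz
  sorted[10] = zzxyzxxyy$x
sorted[8] = zxxyy$xzzxy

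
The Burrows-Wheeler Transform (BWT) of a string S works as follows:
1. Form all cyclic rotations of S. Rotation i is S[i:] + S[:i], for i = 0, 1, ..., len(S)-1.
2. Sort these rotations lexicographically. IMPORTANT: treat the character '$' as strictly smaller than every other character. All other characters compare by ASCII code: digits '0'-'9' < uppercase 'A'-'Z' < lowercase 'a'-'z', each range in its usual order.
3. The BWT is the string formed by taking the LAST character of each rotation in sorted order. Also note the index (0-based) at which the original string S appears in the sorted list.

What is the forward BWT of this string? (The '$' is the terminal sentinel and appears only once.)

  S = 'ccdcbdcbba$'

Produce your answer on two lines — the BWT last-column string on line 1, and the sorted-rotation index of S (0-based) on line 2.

Answer: abbccdd$cbc
7

Derivation:
All 11 rotations (rotation i = S[i:]+S[:i]):
  rot[0] = ccdcbdcbba$
  rot[1] = cdcbdcbba$c
  rot[2] = dcbdcbba$cc
  rot[3] = cbdcbba$ccd
  rot[4] = bdcbba$ccdc
  rot[5] = dcbba$ccdcb
  rot[6] = cbba$ccdcbd
  rot[7] = bba$ccdcbdc
  rot[8] = ba$ccdcbdcb
  rot[9] = a$ccdcbdcbb
  rot[10] = $ccdcbdcbba
Sorted (with $ < everything):
  sorted[0] = $ccdcbdcbba  (last char: 'a')
  sorted[1] = a$ccdcbdcbb  (last char: 'b')
  sorted[2] = ba$ccdcbdcb  (last char: 'b')
  sorted[3] = bba$ccdcbdc  (last char: 'c')
  sorted[4] = bdcbba$ccdc  (last char: 'c')
  sorted[5] = cbba$ccdcbd  (last char: 'd')
  sorted[6] = cbdcbba$ccd  (last char: 'd')
  sorted[7] = ccdcbdcbba$  (last char: '$')
  sorted[8] = cdcbdcbba$c  (last char: 'c')
  sorted[9] = dcbba$ccdcb  (last char: 'b')
  sorted[10] = dcbdcbba$cc  (last char: 'c')
Last column: abbccdd$cbc
Original string S is at sorted index 7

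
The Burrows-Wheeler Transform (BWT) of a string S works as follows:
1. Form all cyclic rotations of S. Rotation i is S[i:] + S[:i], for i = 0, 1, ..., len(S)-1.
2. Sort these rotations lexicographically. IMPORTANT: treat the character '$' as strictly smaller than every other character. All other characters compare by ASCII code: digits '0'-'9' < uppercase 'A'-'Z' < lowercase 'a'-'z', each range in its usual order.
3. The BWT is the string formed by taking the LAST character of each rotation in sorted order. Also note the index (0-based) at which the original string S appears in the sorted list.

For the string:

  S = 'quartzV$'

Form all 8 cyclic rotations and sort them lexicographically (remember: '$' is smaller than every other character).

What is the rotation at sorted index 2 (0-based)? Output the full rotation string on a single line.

All 8 rotations (rotation i = S[i:]+S[:i]):
  rot[0] = quartzV$
  rot[1] = uartzV$q
  rot[2] = artzV$qu
  rot[3] = rtzV$qua
  rot[4] = tzV$quar
  rot[5] = zV$quart
  rot[6] = V$quartz
  rot[7] = $quartzV
Sorted (with $ < everything):
  sorted[0] = $quartzV
  sorted[1] = V$quartz
  sorted[2] = artzV$qu
  sorted[3] = quartzV$
  sorted[4] = rtzV$qua
  sorted[5] = tzV$quar
  sorted[6] = uartzV$q
  sorted[7] = zV$quart
sorted[2] = artzV$qu

Answer: artzV$qu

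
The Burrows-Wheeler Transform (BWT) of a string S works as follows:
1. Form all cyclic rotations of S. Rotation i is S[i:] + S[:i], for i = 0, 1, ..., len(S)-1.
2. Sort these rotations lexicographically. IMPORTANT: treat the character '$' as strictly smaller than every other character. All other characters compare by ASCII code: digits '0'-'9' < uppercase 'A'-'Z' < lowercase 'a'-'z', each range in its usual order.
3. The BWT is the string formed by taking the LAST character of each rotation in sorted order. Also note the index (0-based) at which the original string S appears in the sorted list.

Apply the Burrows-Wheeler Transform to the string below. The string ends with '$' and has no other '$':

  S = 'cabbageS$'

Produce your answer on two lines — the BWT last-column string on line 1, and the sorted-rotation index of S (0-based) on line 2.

Answer: Secbba$ga
6

Derivation:
All 9 rotations (rotation i = S[i:]+S[:i]):
  rot[0] = cabbageS$
  rot[1] = abbageS$c
  rot[2] = bbageS$ca
  rot[3] = bageS$cab
  rot[4] = ageS$cabb
  rot[5] = geS$cabba
  rot[6] = eS$cabbag
  rot[7] = S$cabbage
  rot[8] = $cabbageS
Sorted (with $ < everything):
  sorted[0] = $cabbageS  (last char: 'S')
  sorted[1] = S$cabbage  (last char: 'e')
  sorted[2] = abbageS$c  (last char: 'c')
  sorted[3] = ageS$cabb  (last char: 'b')
  sorted[4] = bageS$cab  (last char: 'b')
  sorted[5] = bbageS$ca  (last char: 'a')
  sorted[6] = cabbageS$  (last char: '$')
  sorted[7] = eS$cabbag  (last char: 'g')
  sorted[8] = geS$cabba  (last char: 'a')
Last column: Secbba$ga
Original string S is at sorted index 6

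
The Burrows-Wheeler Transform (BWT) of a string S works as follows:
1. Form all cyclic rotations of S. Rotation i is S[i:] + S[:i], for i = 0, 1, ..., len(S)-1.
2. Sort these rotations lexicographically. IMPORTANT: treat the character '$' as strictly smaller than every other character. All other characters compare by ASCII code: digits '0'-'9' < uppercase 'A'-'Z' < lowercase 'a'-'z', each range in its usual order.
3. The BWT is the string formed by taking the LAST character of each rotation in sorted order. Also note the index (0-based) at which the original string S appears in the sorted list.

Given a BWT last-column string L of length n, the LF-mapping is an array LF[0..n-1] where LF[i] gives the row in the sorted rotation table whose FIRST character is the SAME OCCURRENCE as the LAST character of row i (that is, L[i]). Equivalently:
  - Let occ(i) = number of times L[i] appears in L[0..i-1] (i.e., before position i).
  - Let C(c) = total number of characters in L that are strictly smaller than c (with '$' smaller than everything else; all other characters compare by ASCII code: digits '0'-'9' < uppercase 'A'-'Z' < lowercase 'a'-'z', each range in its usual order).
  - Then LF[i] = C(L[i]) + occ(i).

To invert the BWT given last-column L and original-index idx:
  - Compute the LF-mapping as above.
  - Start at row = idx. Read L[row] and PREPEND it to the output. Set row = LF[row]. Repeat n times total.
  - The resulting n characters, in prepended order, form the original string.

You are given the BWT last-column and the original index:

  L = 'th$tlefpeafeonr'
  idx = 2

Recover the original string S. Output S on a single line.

LF mapping: 13 7 0 14 8 2 5 11 3 1 6 4 10 9 12
Walk LF starting at row 2, prepending L[row]:
  step 1: row=2, L[2]='$', prepend. Next row=LF[2]=0
  step 2: row=0, L[0]='t', prepend. Next row=LF[0]=13
  step 3: row=13, L[13]='n', prepend. Next row=LF[13]=9
  step 4: row=9, L[9]='a', prepend. Next row=LF[9]=1
  step 5: row=1, L[1]='h', prepend. Next row=LF[1]=7
  step 6: row=7, L[7]='p', prepend. Next row=LF[7]=11
  step 7: row=11, L[11]='e', prepend. Next row=LF[11]=4
  step 8: row=4, L[4]='l', prepend. Next row=LF[4]=8
  step 9: row=8, L[8]='e', prepend. Next row=LF[8]=3
  step 10: row=3, L[3]='t', prepend. Next row=LF[3]=14
  step 11: row=14, L[14]='r', prepend. Next row=LF[14]=12
  step 12: row=12, L[12]='o', prepend. Next row=LF[12]=10
  step 13: row=10, L[10]='f', prepend. Next row=LF[10]=6
  step 14: row=6, L[6]='f', prepend. Next row=LF[6]=5
  step 15: row=5, L[5]='e', prepend. Next row=LF[5]=2
Reversed output: effortelephant$

Answer: effortelephant$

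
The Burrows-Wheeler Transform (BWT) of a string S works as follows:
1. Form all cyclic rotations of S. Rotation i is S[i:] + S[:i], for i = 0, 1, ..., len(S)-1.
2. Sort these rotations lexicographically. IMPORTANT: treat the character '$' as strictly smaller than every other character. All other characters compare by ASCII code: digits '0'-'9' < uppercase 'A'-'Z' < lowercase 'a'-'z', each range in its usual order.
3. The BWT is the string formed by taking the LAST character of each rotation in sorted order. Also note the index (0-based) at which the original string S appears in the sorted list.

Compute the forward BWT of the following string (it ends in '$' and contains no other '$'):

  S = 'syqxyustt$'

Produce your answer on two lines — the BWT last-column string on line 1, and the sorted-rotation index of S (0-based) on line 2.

Answer: tyu$tsyqsx
3

Derivation:
All 10 rotations (rotation i = S[i:]+S[:i]):
  rot[0] = syqxyustt$
  rot[1] = yqxyustt$s
  rot[2] = qxyustt$sy
  rot[3] = xyustt$syq
  rot[4] = yustt$syqx
  rot[5] = ustt$syqxy
  rot[6] = stt$syqxyu
  rot[7] = tt$syqxyus
  rot[8] = t$syqxyust
  rot[9] = $syqxyustt
Sorted (with $ < everything):
  sorted[0] = $syqxyustt  (last char: 't')
  sorted[1] = qxyustt$sy  (last char: 'y')
  sorted[2] = stt$syqxyu  (last char: 'u')
  sorted[3] = syqxyustt$  (last char: '$')
  sorted[4] = t$syqxyust  (last char: 't')
  sorted[5] = tt$syqxyus  (last char: 's')
  sorted[6] = ustt$syqxy  (last char: 'y')
  sorted[7] = xyustt$syq  (last char: 'q')
  sorted[8] = yqxyustt$s  (last char: 's')
  sorted[9] = yustt$syqx  (last char: 'x')
Last column: tyu$tsyqsx
Original string S is at sorted index 3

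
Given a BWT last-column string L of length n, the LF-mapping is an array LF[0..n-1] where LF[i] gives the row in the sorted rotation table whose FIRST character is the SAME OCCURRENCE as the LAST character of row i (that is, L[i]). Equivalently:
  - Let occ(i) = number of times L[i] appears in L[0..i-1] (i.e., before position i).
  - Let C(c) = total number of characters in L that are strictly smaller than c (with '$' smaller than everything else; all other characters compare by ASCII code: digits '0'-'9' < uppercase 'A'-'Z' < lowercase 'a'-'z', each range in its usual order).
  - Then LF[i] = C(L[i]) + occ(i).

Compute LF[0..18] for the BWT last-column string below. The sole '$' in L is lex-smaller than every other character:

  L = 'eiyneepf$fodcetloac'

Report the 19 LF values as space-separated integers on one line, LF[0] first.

Char counts: '$':1, 'a':1, 'c':2, 'd':1, 'e':4, 'f':2, 'i':1, 'l':1, 'n':1, 'o':2, 'p':1, 't':1, 'y':1
C (first-col start): C('$')=0, C('a')=1, C('c')=2, C('d')=4, C('e')=5, C('f')=9, C('i')=11, C('l')=12, C('n')=13, C('o')=14, C('p')=16, C('t')=17, C('y')=18
L[0]='e': occ=0, LF[0]=C('e')+0=5+0=5
L[1]='i': occ=0, LF[1]=C('i')+0=11+0=11
L[2]='y': occ=0, LF[2]=C('y')+0=18+0=18
L[3]='n': occ=0, LF[3]=C('n')+0=13+0=13
L[4]='e': occ=1, LF[4]=C('e')+1=5+1=6
L[5]='e': occ=2, LF[5]=C('e')+2=5+2=7
L[6]='p': occ=0, LF[6]=C('p')+0=16+0=16
L[7]='f': occ=0, LF[7]=C('f')+0=9+0=9
L[8]='$': occ=0, LF[8]=C('$')+0=0+0=0
L[9]='f': occ=1, LF[9]=C('f')+1=9+1=10
L[10]='o': occ=0, LF[10]=C('o')+0=14+0=14
L[11]='d': occ=0, LF[11]=C('d')+0=4+0=4
L[12]='c': occ=0, LF[12]=C('c')+0=2+0=2
L[13]='e': occ=3, LF[13]=C('e')+3=5+3=8
L[14]='t': occ=0, LF[14]=C('t')+0=17+0=17
L[15]='l': occ=0, LF[15]=C('l')+0=12+0=12
L[16]='o': occ=1, LF[16]=C('o')+1=14+1=15
L[17]='a': occ=0, LF[17]=C('a')+0=1+0=1
L[18]='c': occ=1, LF[18]=C('c')+1=2+1=3

Answer: 5 11 18 13 6 7 16 9 0 10 14 4 2 8 17 12 15 1 3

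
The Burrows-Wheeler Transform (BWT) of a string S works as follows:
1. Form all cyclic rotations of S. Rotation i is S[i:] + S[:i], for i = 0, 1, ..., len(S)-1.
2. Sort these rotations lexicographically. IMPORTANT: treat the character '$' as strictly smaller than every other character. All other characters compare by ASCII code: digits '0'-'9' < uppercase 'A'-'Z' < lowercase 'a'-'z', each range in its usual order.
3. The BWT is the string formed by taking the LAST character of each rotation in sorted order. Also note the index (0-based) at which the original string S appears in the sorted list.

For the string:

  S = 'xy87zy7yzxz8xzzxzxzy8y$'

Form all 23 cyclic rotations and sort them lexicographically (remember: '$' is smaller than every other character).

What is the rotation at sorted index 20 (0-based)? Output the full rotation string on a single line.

All 23 rotations (rotation i = S[i:]+S[:i]):
  rot[0] = xy87zy7yzxz8xzzxzxzy8y$
  rot[1] = y87zy7yzxz8xzzxzxzy8y$x
  rot[2] = 87zy7yzxz8xzzxzxzy8y$xy
  rot[3] = 7zy7yzxz8xzzxzxzy8y$xy8
  rot[4] = zy7yzxz8xzzxzxzy8y$xy87
  rot[5] = y7yzxz8xzzxzxzy8y$xy87z
  rot[6] = 7yzxz8xzzxzxzy8y$xy87zy
  rot[7] = yzxz8xzzxzxzy8y$xy87zy7
  rot[8] = zxz8xzzxzxzy8y$xy87zy7y
  rot[9] = xz8xzzxzxzy8y$xy87zy7yz
  rot[10] = z8xzzxzxzy8y$xy87zy7yzx
  rot[11] = 8xzzxzxzy8y$xy87zy7yzxz
  rot[12] = xzzxzxzy8y$xy87zy7yzxz8
  rot[13] = zzxzxzy8y$xy87zy7yzxz8x
  rot[14] = zxzxzy8y$xy87zy7yzxz8xz
  rot[15] = xzxzy8y$xy87zy7yzxz8xzz
  rot[16] = zxzy8y$xy87zy7yzxz8xzzx
  rot[17] = xzy8y$xy87zy7yzxz8xzzxz
  rot[18] = zy8y$xy87zy7yzxz8xzzxzx
  rot[19] = y8y$xy87zy7yzxz8xzzxzxz
  rot[20] = 8y$xy87zy7yzxz8xzzxzxzy
  rot[21] = y$xy87zy7yzxz8xzzxzxzy8
  rot[22] = $xy87zy7yzxz8xzzxzxzy8y
Sorted (with $ < everything):
  sorted[0] = $xy87zy7yzxz8xzzxzxzy8y
  sorted[1] = 7yzxz8xzzxzxzy8y$xy87zy
  sorted[2] = 7zy7yzxz8xzzxzxzy8y$xy8
  sorted[3] = 87zy7yzxz8xzzxzxzy8y$xy
  sorted[4] = 8xzzxzxzy8y$xy87zy7yzxz
  sorted[5] = 8y$xy87zy7yzxz8xzzxzxzy
  sorted[6] = xy87zy7yzxz8xzzxzxzy8y$
  sorted[7] = xz8xzzxzxzy8y$xy87zy7yz
  sorted[8] = xzxzy8y$xy87zy7yzxz8xzz
  sorted[9] = xzy8y$xy87zy7yzxz8xzzxz
  sorted[10] = xzzxzxzy8y$xy87zy7yzxz8
  sorted[11] = y$xy87zy7yzxz8xzzxzxzy8
  sorted[12] = y7yzxz8xzzxzxzy8y$xy87z
  sorted[13] = y87zy7yzxz8xzzxzxzy8y$x
  sorted[14] = y8y$xy87zy7yzxz8xzzxzxz
  sorted[15] = yzxz8xzzxzxzy8y$xy87zy7
  sorted[16] = z8xzzxzxzy8y$xy87zy7yzx
  sorted[17] = zxz8xzzxzxzy8y$xy87zy7y
  sorted[18] = zxzxzy8y$xy87zy7yzxz8xz
  sorted[19] = zxzy8y$xy87zy7yzxz8xzzx
  sorted[20] = zy7yzxz8xzzxzxzy8y$xy87
  sorted[21] = zy8y$xy87zy7yzxz8xzzxzx
  sorted[22] = zzxzxzy8y$xy87zy7yzxz8x
sorted[20] = zy7yzxz8xzzxzxzy8y$xy87

Answer: zy7yzxz8xzzxzxzy8y$xy87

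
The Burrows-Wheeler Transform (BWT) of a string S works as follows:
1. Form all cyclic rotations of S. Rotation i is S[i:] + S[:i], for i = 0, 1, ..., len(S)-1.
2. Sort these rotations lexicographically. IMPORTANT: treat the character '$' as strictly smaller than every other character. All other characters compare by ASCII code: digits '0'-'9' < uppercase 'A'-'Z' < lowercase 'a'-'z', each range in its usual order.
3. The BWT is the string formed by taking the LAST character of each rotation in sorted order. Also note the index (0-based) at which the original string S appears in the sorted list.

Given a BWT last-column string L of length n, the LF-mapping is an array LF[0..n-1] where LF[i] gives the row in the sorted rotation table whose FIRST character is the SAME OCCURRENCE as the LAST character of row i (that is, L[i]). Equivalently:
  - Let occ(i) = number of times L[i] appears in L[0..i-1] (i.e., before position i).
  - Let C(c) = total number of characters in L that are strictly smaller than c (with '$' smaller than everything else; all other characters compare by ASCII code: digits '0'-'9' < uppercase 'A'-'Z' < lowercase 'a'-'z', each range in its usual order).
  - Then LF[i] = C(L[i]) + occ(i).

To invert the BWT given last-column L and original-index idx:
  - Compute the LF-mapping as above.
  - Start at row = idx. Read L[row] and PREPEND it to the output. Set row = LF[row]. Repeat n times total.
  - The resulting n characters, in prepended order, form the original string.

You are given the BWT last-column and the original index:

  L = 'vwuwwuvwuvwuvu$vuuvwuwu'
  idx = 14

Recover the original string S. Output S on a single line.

Answer: vvwuvuwuuuvvuwwwuwuuwv$

Derivation:
LF mapping: 10 16 1 17 18 2 11 19 3 12 20 4 13 5 0 14 6 7 15 21 8 22 9
Walk LF starting at row 14, prepending L[row]:
  step 1: row=14, L[14]='$', prepend. Next row=LF[14]=0
  step 2: row=0, L[0]='v', prepend. Next row=LF[0]=10
  step 3: row=10, L[10]='w', prepend. Next row=LF[10]=20
  step 4: row=20, L[20]='u', prepend. Next row=LF[20]=8
  step 5: row=8, L[8]='u', prepend. Next row=LF[8]=3
  step 6: row=3, L[3]='w', prepend. Next row=LF[3]=17
  step 7: row=17, L[17]='u', prepend. Next row=LF[17]=7
  step 8: row=7, L[7]='w', prepend. Next row=LF[7]=19
  step 9: row=19, L[19]='w', prepend. Next row=LF[19]=21
  step 10: row=21, L[21]='w', prepend. Next row=LF[21]=22
  step 11: row=22, L[22]='u', prepend. Next row=LF[22]=9
  step 12: row=9, L[9]='v', prepend. Next row=LF[9]=12
  step 13: row=12, L[12]='v', prepend. Next row=LF[12]=13
  step 14: row=13, L[13]='u', prepend. Next row=LF[13]=5
  step 15: row=5, L[5]='u', prepend. Next row=LF[5]=2
  step 16: row=2, L[2]='u', prepend. Next row=LF[2]=1
  step 17: row=1, L[1]='w', prepend. Next row=LF[1]=16
  step 18: row=16, L[16]='u', prepend. Next row=LF[16]=6
  step 19: row=6, L[6]='v', prepend. Next row=LF[6]=11
  step 20: row=11, L[11]='u', prepend. Next row=LF[11]=4
  step 21: row=4, L[4]='w', prepend. Next row=LF[4]=18
  step 22: row=18, L[18]='v', prepend. Next row=LF[18]=15
  step 23: row=15, L[15]='v', prepend. Next row=LF[15]=14
Reversed output: vvwuvuwuuuvvuwwwuwuuwv$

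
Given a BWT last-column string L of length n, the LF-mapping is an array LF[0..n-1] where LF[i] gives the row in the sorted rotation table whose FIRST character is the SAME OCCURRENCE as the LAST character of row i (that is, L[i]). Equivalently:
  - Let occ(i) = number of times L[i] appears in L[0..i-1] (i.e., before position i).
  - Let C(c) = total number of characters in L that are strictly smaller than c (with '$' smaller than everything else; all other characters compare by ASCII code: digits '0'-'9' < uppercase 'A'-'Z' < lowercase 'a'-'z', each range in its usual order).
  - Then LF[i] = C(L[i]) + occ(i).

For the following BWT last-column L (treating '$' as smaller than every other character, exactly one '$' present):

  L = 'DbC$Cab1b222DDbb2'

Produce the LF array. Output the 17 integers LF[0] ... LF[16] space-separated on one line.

Char counts: '$':1, '1':1, '2':4, 'C':2, 'D':3, 'a':1, 'b':5
C (first-col start): C('$')=0, C('1')=1, C('2')=2, C('C')=6, C('D')=8, C('a')=11, C('b')=12
L[0]='D': occ=0, LF[0]=C('D')+0=8+0=8
L[1]='b': occ=0, LF[1]=C('b')+0=12+0=12
L[2]='C': occ=0, LF[2]=C('C')+0=6+0=6
L[3]='$': occ=0, LF[3]=C('$')+0=0+0=0
L[4]='C': occ=1, LF[4]=C('C')+1=6+1=7
L[5]='a': occ=0, LF[5]=C('a')+0=11+0=11
L[6]='b': occ=1, LF[6]=C('b')+1=12+1=13
L[7]='1': occ=0, LF[7]=C('1')+0=1+0=1
L[8]='b': occ=2, LF[8]=C('b')+2=12+2=14
L[9]='2': occ=0, LF[9]=C('2')+0=2+0=2
L[10]='2': occ=1, LF[10]=C('2')+1=2+1=3
L[11]='2': occ=2, LF[11]=C('2')+2=2+2=4
L[12]='D': occ=1, LF[12]=C('D')+1=8+1=9
L[13]='D': occ=2, LF[13]=C('D')+2=8+2=10
L[14]='b': occ=3, LF[14]=C('b')+3=12+3=15
L[15]='b': occ=4, LF[15]=C('b')+4=12+4=16
L[16]='2': occ=3, LF[16]=C('2')+3=2+3=5

Answer: 8 12 6 0 7 11 13 1 14 2 3 4 9 10 15 16 5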